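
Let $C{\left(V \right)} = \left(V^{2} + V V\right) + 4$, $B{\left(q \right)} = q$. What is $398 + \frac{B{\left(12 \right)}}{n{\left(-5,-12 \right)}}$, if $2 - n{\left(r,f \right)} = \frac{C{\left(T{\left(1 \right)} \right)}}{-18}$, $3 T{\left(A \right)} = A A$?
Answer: $\frac{73010}{181} \approx 403.37$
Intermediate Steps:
$T{\left(A \right)} = \frac{A^{2}}{3}$ ($T{\left(A \right)} = \frac{A A}{3} = \frac{A^{2}}{3}$)
$C{\left(V \right)} = 4 + 2 V^{2}$ ($C{\left(V \right)} = \left(V^{2} + V^{2}\right) + 4 = 2 V^{2} + 4 = 4 + 2 V^{2}$)
$n{\left(r,f \right)} = \frac{181}{81}$ ($n{\left(r,f \right)} = 2 - \frac{4 + 2 \left(\frac{1^{2}}{3}\right)^{2}}{-18} = 2 - \left(4 + 2 \left(\frac{1}{3} \cdot 1\right)^{2}\right) \left(- \frac{1}{18}\right) = 2 - \left(4 + \frac{2}{9}\right) \left(- \frac{1}{18}\right) = 2 - \frac{38}{9} \left(- \frac{1}{18}\right) = 2 - - \frac{19}{81} = 2 + \frac{19}{81} = \frac{181}{81}$)
$398 + \frac{B{\left(12 \right)}}{n{\left(-5,-12 \right)}} = 398 + \frac{12}{\frac{181}{81}} = 398 + 12 \cdot \frac{81}{181} = 398 + \frac{972}{181} = \frac{73010}{181}$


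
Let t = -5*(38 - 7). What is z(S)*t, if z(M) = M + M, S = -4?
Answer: 1240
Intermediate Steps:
z(M) = 2*M
t = -155 (t = -5*31 = -155)
z(S)*t = (2*(-4))*(-155) = -8*(-155) = 1240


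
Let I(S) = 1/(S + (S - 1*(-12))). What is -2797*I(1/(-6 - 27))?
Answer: -92301/394 ≈ -234.27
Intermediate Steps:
I(S) = 1/(12 + 2*S) (I(S) = 1/(S + (S + 12)) = 1/(S + (12 + S)) = 1/(12 + 2*S))
-2797*I(1/(-6 - 27)) = -2797/(2*(6 + 1/(-6 - 27))) = -2797/(2*(6 + 1/(-33))) = -2797/(2*(6 - 1/33)) = -2797/(2*197/33) = -2797*33/(2*197) = -2797*33/394 = -92301/394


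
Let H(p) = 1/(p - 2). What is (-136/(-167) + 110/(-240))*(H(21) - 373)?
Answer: -1685287/12692 ≈ -132.78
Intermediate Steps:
H(p) = 1/(-2 + p)
(-136/(-167) + 110/(-240))*(H(21) - 373) = (-136/(-167) + 110/(-240))*(1/(-2 + 21) - 373) = (-136*(-1/167) + 110*(-1/240))*(1/19 - 373) = (136/167 - 11/24)*(1/19 - 373) = (1427/4008)*(-7086/19) = -1685287/12692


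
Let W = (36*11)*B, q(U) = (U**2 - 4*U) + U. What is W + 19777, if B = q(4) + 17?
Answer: 28093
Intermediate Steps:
q(U) = U**2 - 3*U
B = 21 (B = 4*(-3 + 4) + 17 = 4*1 + 17 = 4 + 17 = 21)
W = 8316 (W = (36*11)*21 = 396*21 = 8316)
W + 19777 = 8316 + 19777 = 28093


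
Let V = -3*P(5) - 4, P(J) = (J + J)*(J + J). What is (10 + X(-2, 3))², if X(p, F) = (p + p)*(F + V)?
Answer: 1473796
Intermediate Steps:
P(J) = 4*J² (P(J) = (2*J)*(2*J) = 4*J²)
V = -304 (V = -12*5² - 4 = -12*25 - 4 = -3*100 - 4 = -300 - 4 = -304)
X(p, F) = 2*p*(-304 + F) (X(p, F) = (p + p)*(F - 304) = (2*p)*(-304 + F) = 2*p*(-304 + F))
(10 + X(-2, 3))² = (10 + 2*(-2)*(-304 + 3))² = (10 + 2*(-2)*(-301))² = (10 + 1204)² = 1214² = 1473796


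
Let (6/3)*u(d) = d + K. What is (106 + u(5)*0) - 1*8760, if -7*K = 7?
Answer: -8654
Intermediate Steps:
K = -1 (K = -1/7*7 = -1)
u(d) = -1/2 + d/2 (u(d) = (d - 1)/2 = (-1 + d)/2 = -1/2 + d/2)
(106 + u(5)*0) - 1*8760 = (106 + (-1/2 + (1/2)*5)*0) - 1*8760 = (106 + (-1/2 + 5/2)*0) - 8760 = (106 + 2*0) - 8760 = (106 + 0) - 8760 = 106 - 8760 = -8654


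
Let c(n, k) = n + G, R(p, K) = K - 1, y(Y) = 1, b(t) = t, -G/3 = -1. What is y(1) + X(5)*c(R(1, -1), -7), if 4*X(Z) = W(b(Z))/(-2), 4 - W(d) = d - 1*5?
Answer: 1/2 ≈ 0.50000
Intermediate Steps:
G = 3 (G = -3*(-1) = 3)
W(d) = 9 - d (W(d) = 4 - (d - 1*5) = 4 - (d - 5) = 4 - (-5 + d) = 4 + (5 - d) = 9 - d)
R(p, K) = -1 + K
c(n, k) = 3 + n (c(n, k) = n + 3 = 3 + n)
X(Z) = -9/8 + Z/8 (X(Z) = ((9 - Z)/(-2))/4 = ((9 - Z)*(-1/2))/4 = (-9/2 + Z/2)/4 = -9/8 + Z/8)
y(1) + X(5)*c(R(1, -1), -7) = 1 + (-9/8 + (1/8)*5)*(3 + (-1 - 1)) = 1 + (-9/8 + 5/8)*(3 - 2) = 1 - 1/2*1 = 1 - 1/2 = 1/2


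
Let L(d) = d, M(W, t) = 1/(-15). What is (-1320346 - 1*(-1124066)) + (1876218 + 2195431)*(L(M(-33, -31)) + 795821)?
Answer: 48604549666586/15 ≈ 3.2403e+12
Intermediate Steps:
M(W, t) = -1/15
(-1320346 - 1*(-1124066)) + (1876218 + 2195431)*(L(M(-33, -31)) + 795821) = (-1320346 - 1*(-1124066)) + (1876218 + 2195431)*(-1/15 + 795821) = (-1320346 + 1124066) + 4071649*(11937314/15) = -196280 + 48604552610786/15 = 48604549666586/15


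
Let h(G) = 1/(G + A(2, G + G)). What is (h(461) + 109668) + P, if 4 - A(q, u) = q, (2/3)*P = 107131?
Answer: 250357529/926 ≈ 2.7036e+5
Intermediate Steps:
P = 321393/2 (P = (3/2)*107131 = 321393/2 ≈ 1.6070e+5)
A(q, u) = 4 - q
h(G) = 1/(2 + G) (h(G) = 1/(G + (4 - 1*2)) = 1/(G + (4 - 2)) = 1/(G + 2) = 1/(2 + G))
(h(461) + 109668) + P = (1/(2 + 461) + 109668) + 321393/2 = (1/463 + 109668) + 321393/2 = 50776285/463 + 321393/2 = 250357529/926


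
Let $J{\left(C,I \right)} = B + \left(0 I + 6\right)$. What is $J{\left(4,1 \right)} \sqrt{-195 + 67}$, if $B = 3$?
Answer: $72 i \sqrt{2} \approx 101.82 i$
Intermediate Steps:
$J{\left(C,I \right)} = 9$ ($J{\left(C,I \right)} = 3 + \left(0 I + 6\right) = 3 + \left(0 + 6\right) = 3 + 6 = 9$)
$J{\left(4,1 \right)} \sqrt{-195 + 67} = 9 \sqrt{-195 + 67} = 9 \sqrt{-128} = 9 \cdot 8 i \sqrt{2} = 72 i \sqrt{2}$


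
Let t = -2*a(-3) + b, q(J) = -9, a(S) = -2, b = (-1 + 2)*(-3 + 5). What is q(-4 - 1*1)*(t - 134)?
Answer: 1152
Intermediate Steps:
b = 2 (b = 1*2 = 2)
t = 6 (t = -2*(-2) + 2 = 4 + 2 = 6)
q(-4 - 1*1)*(t - 134) = -9*(6 - 134) = -9*(-128) = 1152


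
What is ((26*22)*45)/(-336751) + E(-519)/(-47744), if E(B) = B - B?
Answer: -25740/336751 ≈ -0.076436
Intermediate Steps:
E(B) = 0
((26*22)*45)/(-336751) + E(-519)/(-47744) = ((26*22)*45)/(-336751) + 0/(-47744) = (572*45)*(-1/336751) + 0*(-1/47744) = 25740*(-1/336751) + 0 = -25740/336751 + 0 = -25740/336751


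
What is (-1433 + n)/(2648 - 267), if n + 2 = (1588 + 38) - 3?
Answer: 188/2381 ≈ 0.078958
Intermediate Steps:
n = 1621 (n = -2 + ((1588 + 38) - 3) = -2 + (1626 - 3) = -2 + 1623 = 1621)
(-1433 + n)/(2648 - 267) = (-1433 + 1621)/(2648 - 267) = 188/2381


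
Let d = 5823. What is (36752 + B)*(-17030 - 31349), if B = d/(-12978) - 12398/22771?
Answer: -8340180553945267/4690826 ≈ -1.7780e+9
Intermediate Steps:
B = -4658679/4690826 (B = 5823/(-12978) - 12398/22771 = 5823*(-1/12978) - 12398*1/22771 = -647/1442 - 12398/22771 = -4658679/4690826 ≈ -0.99315)
(36752 + B)*(-17030 - 31349) = (36752 - 4658679/4690826)*(-17030 - 31349) = (172392578473/4690826)*(-48379) = -8340180553945267/4690826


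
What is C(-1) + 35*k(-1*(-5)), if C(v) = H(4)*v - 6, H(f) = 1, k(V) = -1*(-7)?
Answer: 238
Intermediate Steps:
k(V) = 7
C(v) = -6 + v (C(v) = 1*v - 6 = v - 6 = -6 + v)
C(-1) + 35*k(-1*(-5)) = (-6 - 1) + 35*7 = -7 + 245 = 238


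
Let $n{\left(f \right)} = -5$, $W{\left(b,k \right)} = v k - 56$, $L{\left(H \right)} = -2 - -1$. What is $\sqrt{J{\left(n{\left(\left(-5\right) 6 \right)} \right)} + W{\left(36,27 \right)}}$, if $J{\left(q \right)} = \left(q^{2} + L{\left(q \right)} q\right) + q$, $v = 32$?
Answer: $7 \sqrt{17} \approx 28.862$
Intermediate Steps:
$L{\left(H \right)} = -1$ ($L{\left(H \right)} = -2 + 1 = -1$)
$W{\left(b,k \right)} = -56 + 32 k$ ($W{\left(b,k \right)} = 32 k - 56 = -56 + 32 k$)
$J{\left(q \right)} = q^{2}$ ($J{\left(q \right)} = \left(q^{2} - q\right) + q = q^{2}$)
$\sqrt{J{\left(n{\left(\left(-5\right) 6 \right)} \right)} + W{\left(36,27 \right)}} = \sqrt{\left(-5\right)^{2} + \left(-56 + 32 \cdot 27\right)} = \sqrt{25 + \left(-56 + 864\right)} = \sqrt{25 + 808} = \sqrt{833} = 7 \sqrt{17}$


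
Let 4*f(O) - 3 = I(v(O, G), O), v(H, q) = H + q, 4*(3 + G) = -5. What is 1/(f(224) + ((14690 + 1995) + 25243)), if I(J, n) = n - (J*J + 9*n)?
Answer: 64/1882127 ≈ 3.4004e-5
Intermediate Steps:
G = -17/4 (G = -3 + (¼)*(-5) = -3 - 5/4 = -17/4 ≈ -4.2500)
I(J, n) = -J² - 8*n (I(J, n) = n - (J² + 9*n) = n + (-J² - 9*n) = -J² - 8*n)
f(O) = ¾ - 2*O - (-17/4 + O)²/4 (f(O) = ¾ + (-(O - 17/4)² - 8*O)/4 = ¾ + (-(-17/4 + O)² - 8*O)/4 = ¾ + (-2*O - (-17/4 + O)²/4) = ¾ - 2*O - (-17/4 + O)²/4)
1/(f(224) + ((14690 + 1995) + 25243)) = 1/((-241/64 - ¼*224² + (⅛)*224) + ((14690 + 1995) + 25243)) = 1/((-241/64 - ¼*50176 + 28) + (16685 + 25243)) = 1/((-241/64 - 12544 + 28) + 41928) = 1/(-801265/64 + 41928) = 1/(1882127/64) = 64/1882127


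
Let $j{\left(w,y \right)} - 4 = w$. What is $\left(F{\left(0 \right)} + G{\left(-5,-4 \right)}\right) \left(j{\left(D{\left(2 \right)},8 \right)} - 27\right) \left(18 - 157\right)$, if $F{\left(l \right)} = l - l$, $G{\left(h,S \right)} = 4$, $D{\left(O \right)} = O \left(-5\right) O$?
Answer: $23908$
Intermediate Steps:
$D{\left(O \right)} = - 5 O^{2}$ ($D{\left(O \right)} = - 5 O O = - 5 O^{2}$)
$F{\left(l \right)} = 0$
$j{\left(w,y \right)} = 4 + w$
$\left(F{\left(0 \right)} + G{\left(-5,-4 \right)}\right) \left(j{\left(D{\left(2 \right)},8 \right)} - 27\right) \left(18 - 157\right) = \left(0 + 4\right) \left(\left(4 - 5 \cdot 2^{2}\right) - 27\right) \left(18 - 157\right) = 4 \left(\left(4 - 20\right) - 27\right) \left(-139\right) = 4 \left(-16 - 27\right) \left(-139\right) = 4 \left(-43\right) \left(-139\right) = \left(-172\right) \left(-139\right) = 23908$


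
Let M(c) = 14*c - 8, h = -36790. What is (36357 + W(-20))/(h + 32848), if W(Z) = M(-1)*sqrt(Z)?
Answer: -12119/1314 + 22*I*sqrt(5)/1971 ≈ -9.223 + 0.024959*I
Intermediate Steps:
M(c) = -8 + 14*c
W(Z) = -22*sqrt(Z) (W(Z) = (-8 + 14*(-1))*sqrt(Z) = (-8 - 14)*sqrt(Z) = -22*sqrt(Z))
(36357 + W(-20))/(h + 32848) = (36357 - 44*I*sqrt(5))/(-36790 + 32848) = (36357 - 44*I*sqrt(5))/(-3942) = (36357 - 44*I*sqrt(5))*(-1/3942) = -12119/1314 + 22*I*sqrt(5)/1971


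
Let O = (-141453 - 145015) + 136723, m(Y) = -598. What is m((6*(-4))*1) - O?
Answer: 149147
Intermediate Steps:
O = -149745 (O = -286468 + 136723 = -149745)
m((6*(-4))*1) - O = -598 - 1*(-149745) = -598 + 149745 = 149147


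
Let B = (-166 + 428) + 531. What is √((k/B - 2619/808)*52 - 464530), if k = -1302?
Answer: I*√70568926264846/12322 ≈ 681.75*I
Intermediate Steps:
B = 793 (B = 262 + 531 = 793)
√((k/B - 2619/808)*52 - 464530) = √((-1302/793 - 2619/808)*52 - 464530) = √(-3128883/640744*52 - 464530) = √(-3128883/12322 - 464530) = √(-5727067543/12322) = I*√70568926264846/12322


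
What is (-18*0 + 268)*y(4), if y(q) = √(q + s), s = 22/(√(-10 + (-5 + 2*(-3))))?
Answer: 268*√(1764 - 462*I*√21)/21 ≈ 606.68 - 284.18*I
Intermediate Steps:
s = -22*I*√21/21 (s = 22/(√(-10 + (-5 - 6))) = 22/(√(-10 - 11)) = 22/(√(-21)) = 22/((I*√21)) = 22*(-I*√21/21) = -22*I*√21/21 ≈ -4.8008*I)
y(q) = √(q - 22*I*√21/21)
(-18*0 + 268)*y(4) = (-18*0 + 268)*(√(441*4 - 462*I*√21)/21) = (0 + 268)*(√(1764 - 462*I*√21)/21) = 268*(√(1764 - 462*I*√21)/21) = 268*√(1764 - 462*I*√21)/21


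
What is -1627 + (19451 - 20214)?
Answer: -2390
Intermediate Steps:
-1627 + (19451 - 20214) = -1627 - 763 = -2390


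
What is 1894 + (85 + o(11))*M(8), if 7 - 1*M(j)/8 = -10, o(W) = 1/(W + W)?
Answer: 148062/11 ≈ 13460.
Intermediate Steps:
o(W) = 1/(2*W)
M(j) = 136 (M(j) = 56 - 8*(-10) = 56 + 80 = 136)
1894 + (85 + o(11))*M(8) = 1894 + (85 + (½)/11)*136 = 1894 + (85 + (½)*(1/11))*136 = 1894 + (85 + 1/22)*136 = 1894 + (1871/22)*136 = 1894 + 127228/11 = 148062/11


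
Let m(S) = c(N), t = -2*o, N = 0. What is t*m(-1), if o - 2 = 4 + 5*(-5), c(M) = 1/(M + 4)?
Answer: 19/2 ≈ 9.5000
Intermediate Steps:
c(M) = 1/(4 + M)
o = -19 (o = 2 + (4 + 5*(-5)) = 2 + (4 - 25) = 2 - 21 = -19)
t = 38 (t = -2*(-19) = 38)
m(S) = ¼ (m(S) = 1/(4 + 0) = 1/4 = ¼)
t*m(-1) = 38*(¼) = 19/2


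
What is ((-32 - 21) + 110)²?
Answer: 3249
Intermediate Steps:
((-32 - 21) + 110)² = (-53 + 110)² = 57² = 3249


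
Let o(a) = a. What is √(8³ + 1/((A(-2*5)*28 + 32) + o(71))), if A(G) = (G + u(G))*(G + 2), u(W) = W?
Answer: √10753995751/4583 ≈ 22.627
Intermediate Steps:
A(G) = 2*G*(2 + G) (A(G) = (G + G)*(G + 2) = (2*G)*(2 + G) = 2*G*(2 + G))
√(8³ + 1/((A(-2*5)*28 + 32) + o(71))) = √(8³ + 1/(((2*(-2*5)*(2 - 2*5))*28 + 32) + 71)) = √(512 + 1/(((2*(-10)*(2 - 10))*28 + 32) + 71)) = √(512 + 1/(((2*(-10)*(-8))*28 + 32) + 71)) = √(512 + 1/((160*28 + 32) + 71)) = √(512 + 1/((4480 + 32) + 71)) = √(512 + 1/(4512 + 71)) = √(512 + 1/4583) = √(2346497/4583) = √10753995751/4583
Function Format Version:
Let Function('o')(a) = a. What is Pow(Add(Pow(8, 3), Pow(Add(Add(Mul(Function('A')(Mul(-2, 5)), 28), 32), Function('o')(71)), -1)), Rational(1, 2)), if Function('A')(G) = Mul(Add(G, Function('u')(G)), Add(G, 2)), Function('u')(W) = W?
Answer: Mul(Rational(1, 4583), Pow(10753995751, Rational(1, 2))) ≈ 22.627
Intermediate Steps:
Function('A')(G) = Mul(2, G, Add(2, G)) (Function('A')(G) = Mul(Add(G, G), Add(G, 2)) = Mul(Mul(2, G), Add(2, G)) = Mul(2, G, Add(2, G)))
Pow(Add(Pow(8, 3), Pow(Add(Add(Mul(Function('A')(Mul(-2, 5)), 28), 32), Function('o')(71)), -1)), Rational(1, 2)) = Pow(Add(Pow(8, 3), Pow(Add(Add(Mul(Mul(2, Mul(-2, 5), Add(2, Mul(-2, 5))), 28), 32), 71), -1)), Rational(1, 2)) = Pow(Add(512, Pow(Add(Add(Mul(Mul(2, -10, Add(2, -10)), 28), 32), 71), -1)), Rational(1, 2)) = Pow(Add(512, Pow(Add(Add(Mul(Mul(2, -10, -8), 28), 32), 71), -1)), Rational(1, 2)) = Pow(Add(512, Pow(Add(Add(Mul(160, 28), 32), 71), -1)), Rational(1, 2)) = Pow(Add(512, Pow(Add(Add(4480, 32), 71), -1)), Rational(1, 2)) = Pow(Add(512, Pow(Add(4512, 71), -1)), Rational(1, 2)) = Pow(Add(512, Pow(4583, -1)), Rational(1, 2)) = Pow(Add(512, Rational(1, 4583)), Rational(1, 2)) = Pow(Rational(2346497, 4583), Rational(1, 2)) = Mul(Rational(1, 4583), Pow(10753995751, Rational(1, 2)))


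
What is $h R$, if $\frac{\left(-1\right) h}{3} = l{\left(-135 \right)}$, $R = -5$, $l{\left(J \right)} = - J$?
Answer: $2025$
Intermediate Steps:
$h = -405$ ($h = - 3 \left(\left(-1\right) \left(-135\right)\right) = \left(-3\right) 135 = -405$)
$h R = \left(-405\right) \left(-5\right) = 2025$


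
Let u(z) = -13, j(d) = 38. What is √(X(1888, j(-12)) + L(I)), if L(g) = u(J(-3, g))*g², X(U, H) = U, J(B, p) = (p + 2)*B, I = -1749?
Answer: 5*I*√1590605 ≈ 6306.0*I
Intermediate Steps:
J(B, p) = B*(2 + p) (J(B, p) = (2 + p)*B = B*(2 + p))
L(g) = -13*g²
√(X(1888, j(-12)) + L(I)) = √(1888 - 13*(-1749)²) = √(1888 - 13*3059001) = √(1888 - 39767013) = √(-39765125) = 5*I*√1590605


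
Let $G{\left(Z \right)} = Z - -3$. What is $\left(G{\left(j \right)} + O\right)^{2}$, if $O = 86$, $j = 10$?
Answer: $9801$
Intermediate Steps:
$G{\left(Z \right)} = 3 + Z$ ($G{\left(Z \right)} = Z + 3 = 3 + Z$)
$\left(G{\left(j \right)} + O\right)^{2} = \left(\left(3 + 10\right) + 86\right)^{2} = \left(13 + 86\right)^{2} = 99^{2} = 9801$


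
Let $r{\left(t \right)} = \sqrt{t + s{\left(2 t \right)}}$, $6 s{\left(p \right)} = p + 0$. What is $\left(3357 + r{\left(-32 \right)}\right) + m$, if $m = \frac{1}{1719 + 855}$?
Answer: $\frac{8640919}{2574} + \frac{8 i \sqrt{6}}{3} \approx 3357.0 + 6.532 i$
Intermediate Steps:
$s{\left(p \right)} = \frac{p}{6}$ ($s{\left(p \right)} = \frac{p + 0}{6} = \frac{p}{6}$)
$m = \frac{1}{2574} \approx 0.0003885$
$r{\left(t \right)} = \frac{2 \sqrt{3} \sqrt{t}}{3}$ ($r{\left(t \right)} = \sqrt{t + \frac{2 t}{6}} = \sqrt{t + \frac{t}{3}} = \sqrt{\frac{4 t}{3}} = \frac{2 \sqrt{3} \sqrt{t}}{3}$)
$\left(3357 + r{\left(-32 \right)}\right) + m = \left(3357 + \frac{2 \sqrt{3} \sqrt{-32}}{3}\right) + \frac{1}{2574} = \left(3357 + \frac{2 \sqrt{3} \cdot 4 i \sqrt{2}}{3}\right) + \frac{1}{2574} = \left(3357 + \frac{8 i \sqrt{6}}{3}\right) + \frac{1}{2574} = \frac{8640919}{2574} + \frac{8 i \sqrt{6}}{3}$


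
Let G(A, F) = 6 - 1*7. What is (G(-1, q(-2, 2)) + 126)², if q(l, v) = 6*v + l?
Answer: 15625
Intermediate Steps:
q(l, v) = l + 6*v
G(A, F) = -1 (G(A, F) = 6 - 7 = -1)
(G(-1, q(-2, 2)) + 126)² = (-1 + 126)² = 125² = 15625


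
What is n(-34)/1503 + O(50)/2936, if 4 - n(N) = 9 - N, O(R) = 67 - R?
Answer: -29651/1470936 ≈ -0.020158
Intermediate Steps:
n(N) = -5 + N (n(N) = 4 - (9 - N) = 4 + (-9 + N) = -5 + N)
n(-34)/1503 + O(50)/2936 = (-5 - 34)/1503 + (67 - 1*50)/2936 = -39*1/1503 + (67 - 50)*(1/2936) = -13/501 + 17*(1/2936) = -13/501 + 17/2936 = -29651/1470936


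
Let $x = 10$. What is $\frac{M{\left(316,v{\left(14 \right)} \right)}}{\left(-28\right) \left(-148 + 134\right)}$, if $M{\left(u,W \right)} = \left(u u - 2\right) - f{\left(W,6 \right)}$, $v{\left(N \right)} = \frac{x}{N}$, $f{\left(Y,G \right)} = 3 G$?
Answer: $\frac{24959}{98} \approx 254.68$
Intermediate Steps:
$v{\left(N \right)} = \frac{10}{N}$
$M{\left(u,W \right)} = -20 + u^{2}$ ($M{\left(u,W \right)} = \left(u u - 2\right) - 3 \cdot 6 = \left(u^{2} - 2\right) - 18 = \left(-2 + u^{2}\right) - 18 = -20 + u^{2}$)
$\frac{M{\left(316,v{\left(14 \right)} \right)}}{\left(-28\right) \left(-148 + 134\right)} = \frac{-20 + 316^{2}}{\left(-28\right) \left(-148 + 134\right)} = \frac{-20 + 99856}{\left(-28\right) \left(-14\right)} = \frac{99836}{392} = 99836 \cdot \frac{1}{392} = \frac{24959}{98}$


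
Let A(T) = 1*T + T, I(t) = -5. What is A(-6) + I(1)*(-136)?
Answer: 668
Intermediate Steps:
A(T) = 2*T (A(T) = T + T = 2*T)
A(-6) + I(1)*(-136) = 2*(-6) - 5*(-136) = -12 + 680 = 668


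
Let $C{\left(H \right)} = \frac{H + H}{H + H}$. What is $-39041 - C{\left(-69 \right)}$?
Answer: $-39042$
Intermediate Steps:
$C{\left(H \right)} = 1$ ($C{\left(H \right)} = \frac{2 H}{2 H} = 2 H \frac{1}{2 H} = 1$)
$-39041 - C{\left(-69 \right)} = -39041 - 1 = -39042$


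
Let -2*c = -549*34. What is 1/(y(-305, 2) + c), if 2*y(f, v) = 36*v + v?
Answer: 1/9370 ≈ 0.00010672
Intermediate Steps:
c = 9333 (c = -(-549)*34/2 = -1/2*(-18666) = 9333)
y(f, v) = 37*v/2 (y(f, v) = (36*v + v)/2 = (37*v)/2 = 37*v/2)
1/(y(-305, 2) + c) = 1/((37/2)*2 + 9333) = 1/(37 + 9333) = 1/9370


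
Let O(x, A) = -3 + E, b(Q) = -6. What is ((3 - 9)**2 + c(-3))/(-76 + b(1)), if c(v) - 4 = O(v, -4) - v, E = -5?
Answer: -35/82 ≈ -0.42683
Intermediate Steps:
O(x, A) = -8 (O(x, A) = -3 - 5 = -8)
c(v) = -4 - v (c(v) = 4 + (-8 - v) = -4 - v)
((3 - 9)**2 + c(-3))/(-76 + b(1)) = ((3 - 9)**2 + (-4 - 1*(-3)))/(-76 - 6) = ((-6)**2 + (-4 + 3))/(-82) = (36 - 1)*(-1/82) = 35*(-1/82) = -35/82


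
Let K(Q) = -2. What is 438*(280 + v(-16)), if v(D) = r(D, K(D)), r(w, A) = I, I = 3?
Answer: 123954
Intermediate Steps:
r(w, A) = 3
v(D) = 3
438*(280 + v(-16)) = 438*(280 + 3) = 438*283 = 123954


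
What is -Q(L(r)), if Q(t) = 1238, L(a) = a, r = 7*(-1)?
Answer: -1238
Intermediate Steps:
r = -7
-Q(L(r)) = -1*1238 = -1238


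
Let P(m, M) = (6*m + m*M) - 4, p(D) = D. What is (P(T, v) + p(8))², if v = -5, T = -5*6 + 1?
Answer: 625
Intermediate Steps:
T = -29 (T = -30 + 1 = -29)
P(m, M) = -4 + 6*m + M*m (P(m, M) = (6*m + M*m) - 4 = -4 + 6*m + M*m)
(P(T, v) + p(8))² = ((-4 + 6*(-29) - 5*(-29)) + 8)² = ((-4 - 174 + 145) + 8)² = (-33 + 8)² = (-25)² = 625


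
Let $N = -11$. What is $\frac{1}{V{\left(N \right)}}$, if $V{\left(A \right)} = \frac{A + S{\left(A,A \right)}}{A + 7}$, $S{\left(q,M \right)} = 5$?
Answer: $\frac{2}{3} \approx 0.66667$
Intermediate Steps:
$V{\left(A \right)} = \frac{5 + A}{7 + A}$ ($V{\left(A \right)} = \frac{A + 5}{A + 7} = \frac{5 + A}{7 + A}$)
$\frac{1}{V{\left(N \right)}} = \frac{1}{\frac{1}{7 - 11} \left(5 - 11\right)} = \frac{1}{\frac{1}{-4} \left(-6\right)} = \frac{1}{\left(- \frac{1}{4}\right) \left(-6\right)} = \frac{1}{\frac{3}{2}} = \frac{2}{3}$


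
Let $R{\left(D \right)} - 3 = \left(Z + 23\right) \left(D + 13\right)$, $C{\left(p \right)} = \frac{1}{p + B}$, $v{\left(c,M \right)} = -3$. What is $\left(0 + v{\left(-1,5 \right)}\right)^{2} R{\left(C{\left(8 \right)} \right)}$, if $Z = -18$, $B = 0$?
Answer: $\frac{4941}{8} \approx 617.63$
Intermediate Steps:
$C{\left(p \right)} = \frac{1}{p}$ ($C{\left(p \right)} = \frac{1}{p + 0} = \frac{1}{p}$)
$R{\left(D \right)} = 68 + 5 D$ ($R{\left(D \right)} = 3 + \left(-18 + 23\right) \left(D + 13\right) = 3 + 5 \left(13 + D\right) = 3 + \left(65 + 5 D\right) = 68 + 5 D$)
$\left(0 + v{\left(-1,5 \right)}\right)^{2} R{\left(C{\left(8 \right)} \right)} = \left(0 - 3\right)^{2} \left(68 + \frac{5}{8}\right) = \left(-3\right)^{2} \left(68 + 5 \cdot \frac{1}{8}\right) = 9 \left(68 + \frac{5}{8}\right) = 9 \cdot \frac{549}{8} = \frac{4941}{8}$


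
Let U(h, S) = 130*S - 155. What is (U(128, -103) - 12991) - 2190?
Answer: -28726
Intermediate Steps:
U(h, S) = -155 + 130*S
(U(128, -103) - 12991) - 2190 = ((-155 + 130*(-103)) - 12991) - 2190 = ((-155 - 13390) - 12991) - 2190 = (-13545 - 12991) - 2190 = -26536 - 2190 = -28726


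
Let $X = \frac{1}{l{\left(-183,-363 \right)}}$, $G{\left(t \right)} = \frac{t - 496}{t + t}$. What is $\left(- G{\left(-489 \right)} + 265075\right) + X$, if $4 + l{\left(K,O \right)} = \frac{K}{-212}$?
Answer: $\frac{172395965389}{650370} \approx 2.6507 \cdot 10^{5}$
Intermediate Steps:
$l{\left(K,O \right)} = -4 - \frac{K}{212}$ ($l{\left(K,O \right)} = -4 + \frac{K}{-212} = -4 + K \left(- \frac{1}{212}\right) = -4 - \frac{K}{212}$)
$G{\left(t \right)} = \frac{-496 + t}{2 t}$
$X = - \frac{212}{665}$ ($X = \frac{1}{-4 - - \frac{183}{212}} = \frac{1}{-4 + \frac{183}{212}} = \frac{1}{- \frac{665}{212}} = - \frac{212}{665} \approx -0.3188$)
$\left(- G{\left(-489 \right)} + 265075\right) + X = \left(- \frac{-496 - 489}{2 \left(-489\right)} + 265075\right) - \frac{212}{665} = \left(- \frac{\left(-1\right) \left(-985\right)}{2 \cdot 489} + 265075\right) - \frac{212}{665} = \left(\left(-1\right) \frac{985}{978} + 265075\right) - \frac{212}{665} = \left(- \frac{985}{978} + 265075\right) - \frac{212}{665} = \frac{259242365}{978} - \frac{212}{665} = \frac{172395965389}{650370}$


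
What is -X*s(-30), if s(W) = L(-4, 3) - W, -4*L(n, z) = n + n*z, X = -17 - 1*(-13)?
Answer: 136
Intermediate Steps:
X = -4 (X = -17 + 13 = -4)
L(n, z) = -n/4 - n*z/4 (L(n, z) = -(n + n*z)/4 = -n/4 - n*z/4)
s(W) = 4 - W (s(W) = -¼*(-4)*(1 + 3) - W = -¼*(-4)*4 - W = 4 - W)
-X*s(-30) = -(-4)*(4 - 1*(-30)) = -(-4)*(4 + 30) = -(-4)*34 = -1*(-136) = 136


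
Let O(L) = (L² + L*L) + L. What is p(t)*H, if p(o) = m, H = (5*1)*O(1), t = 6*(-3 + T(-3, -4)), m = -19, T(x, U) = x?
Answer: -285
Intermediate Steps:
O(L) = L + 2*L² (O(L) = (L² + L²) + L = 2*L² + L = L + 2*L²)
t = -36 (t = 6*(-3 - 3) = 6*(-6) = -36)
H = 15 (H = (5*1)*(1*(1 + 2*1)) = 5*(1*(1 + 2)) = 5*(1*3) = 5*3 = 15)
p(o) = -19
p(t)*H = -19*15 = -285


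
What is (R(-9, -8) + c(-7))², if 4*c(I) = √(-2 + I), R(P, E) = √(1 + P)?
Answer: -137/16 - 3*√2 ≈ -12.805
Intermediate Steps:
c(I) = √(-2 + I)/4
(R(-9, -8) + c(-7))² = (√(1 - 9) + √(-2 - 7)/4)² = (√(-8) + √(-9)/4)² = (2*I*√2 + (3*I)/4)² = (2*I*√2 + 3*I/4)² = (3*I/4 + 2*I*√2)²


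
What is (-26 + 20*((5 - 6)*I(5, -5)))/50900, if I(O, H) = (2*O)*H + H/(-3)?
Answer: 1411/76350 ≈ 0.018481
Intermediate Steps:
I(O, H) = -H/3 + 2*H*O (I(O, H) = 2*H*O + H*(-⅓) = 2*H*O - H/3 = -H/3 + 2*H*O)
(-26 + 20*((5 - 6)*I(5, -5)))/50900 = (-26 + 20*((5 - 6)*((⅓)*(-5)*(-1 + 6*5))))/50900 = (-26 + 20*(-(-5)*(-1 + 30)/3))*(1/50900) = (-26 + 20*(-(-5)*29/3))*(1/50900) = (-26 + 20*(-1*(-145/3)))*(1/50900) = (-26 + 20*(145/3))*(1/50900) = (-26 + 2900/3)*(1/50900) = (2822/3)*(1/50900) = 1411/76350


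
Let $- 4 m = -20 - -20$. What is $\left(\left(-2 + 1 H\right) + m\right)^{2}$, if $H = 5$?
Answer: $9$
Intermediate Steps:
$m = 0$ ($m = - \frac{-20 - -20}{4} = - \frac{-20 + 20}{4} = \left(- \frac{1}{4}\right) 0 = 0$)
$\left(\left(-2 + 1 H\right) + m\right)^{2} = \left(\left(-2 + 1 \cdot 5\right) + 0\right)^{2} = \left(\left(-2 + 5\right) + 0\right)^{2} = \left(3 + 0\right)^{2} = 3^{2} = 9$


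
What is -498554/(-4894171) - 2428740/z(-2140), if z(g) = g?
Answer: 594386789005/523676297 ≈ 1135.0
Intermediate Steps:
-498554/(-4894171) - 2428740/z(-2140) = -498554/(-4894171) - 2428740/(-2140) = -498554*(-1/4894171) - 2428740*(-1/2140) = 498554/4894171 + 121437/107 = 594386789005/523676297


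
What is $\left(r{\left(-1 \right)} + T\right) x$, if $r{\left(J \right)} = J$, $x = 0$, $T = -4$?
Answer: $0$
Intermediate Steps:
$\left(r{\left(-1 \right)} + T\right) x = \left(-1 - 4\right) 0 = \left(-5\right) 0 = 0$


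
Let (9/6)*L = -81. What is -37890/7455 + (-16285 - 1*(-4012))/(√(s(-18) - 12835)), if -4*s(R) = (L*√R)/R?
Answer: -2526/497 - 24546/√(-51340 - 9*I*√2) ≈ -5.0959 - 108.33*I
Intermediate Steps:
L = -54 (L = (⅔)*(-81) = -54)
s(R) = 27/(2*√R) (s(R) = -(-54*√R)/(4*R) = -(-27)/(2*√R) = 27/(2*√R))
-37890/7455 + (-16285 - 1*(-4012))/(√(s(-18) - 12835)) = -37890/7455 + (-16285 - 1*(-4012))/(√(27/(2*√(-18)) - 12835)) = -37890*1/7455 + (-16285 + 4012)/(√(27*(-I*√2/6)/2 - 12835)) = -2526/497 - 12273/√(-9*I*√2/4 - 12835) = -2526/497 - 12273/√(-12835 - 9*I*√2/4)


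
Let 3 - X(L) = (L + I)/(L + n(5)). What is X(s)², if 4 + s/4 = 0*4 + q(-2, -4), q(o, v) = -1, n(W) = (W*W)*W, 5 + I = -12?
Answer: 123904/11025 ≈ 11.238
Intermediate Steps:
I = -17 (I = -5 - 12 = -17)
n(W) = W³ (n(W) = W²*W = W³)
s = -20 (s = -16 + 4*(0*4 - 1) = -16 + 4*(0 - 1) = -16 + 4*(-1) = -16 - 4 = -20)
X(L) = 3 - (-17 + L)/(125 + L) (X(L) = 3 - (L - 17)/(L + 5³) = 3 - (-17 + L)/(L + 125) = 3 - (-17 + L)/(125 + L))
X(s)² = (2*(196 - 20)/(125 - 20))² = (2*176/105)² = (2*(1/105)*176)² = (352/105)² = 123904/11025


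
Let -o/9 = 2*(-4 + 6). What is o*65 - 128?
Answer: -2468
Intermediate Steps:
o = -36 (o = -18*(-4 + 6) = -18*2 = -9*4 = -36)
o*65 - 128 = -36*65 - 128 = -2340 - 128 = -2468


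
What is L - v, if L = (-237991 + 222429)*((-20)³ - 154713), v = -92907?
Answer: 2532232613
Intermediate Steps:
L = 2532139706 (L = -15562*(-8000 - 154713) = -15562*(-162713) = 2532139706)
L - v = 2532139706 - 1*(-92907) = 2532139706 + 92907 = 2532232613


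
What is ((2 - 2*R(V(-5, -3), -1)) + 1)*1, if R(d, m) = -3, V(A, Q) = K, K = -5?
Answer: 9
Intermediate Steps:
V(A, Q) = -5
((2 - 2*R(V(-5, -3), -1)) + 1)*1 = ((2 - 2*(-3)) + 1)*1 = ((2 + 6) + 1)*1 = (8 + 1)*1 = 9*1 = 9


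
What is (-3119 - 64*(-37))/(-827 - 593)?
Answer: 751/1420 ≈ 0.52887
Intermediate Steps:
(-3119 - 64*(-37))/(-827 - 593) = (-3119 + 2368)/(-1420) = -751*(-1/1420) = 751/1420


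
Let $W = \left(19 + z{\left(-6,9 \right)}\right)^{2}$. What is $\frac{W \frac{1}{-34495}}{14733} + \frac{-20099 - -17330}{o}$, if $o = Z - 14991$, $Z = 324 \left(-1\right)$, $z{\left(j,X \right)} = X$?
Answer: $\frac{93815658077}{518887346535} \approx 0.1808$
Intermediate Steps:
$W = 784$ ($W = \left(19 + 9\right)^{2} = 28^{2} = 784$)
$Z = -324$
$o = -15315$ ($o = -324 - 14991 = -15315$)
$\frac{W \frac{1}{-34495}}{14733} + \frac{-20099 - -17330}{o} = \frac{784 \frac{1}{-34495}}{14733} + \frac{-20099 - -17330}{-15315} = 784 \left(- \frac{1}{34495}\right) \frac{1}{14733} + \left(-20099 + 17330\right) \left(- \frac{1}{15315}\right) = \left(- \frac{784}{34495}\right) \frac{1}{14733} - - \frac{923}{5105} = - \frac{784}{508214835} + \frac{923}{5105} = \frac{93815658077}{518887346535}$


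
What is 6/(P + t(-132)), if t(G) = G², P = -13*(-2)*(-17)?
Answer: 3/8491 ≈ 0.00035332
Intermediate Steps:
P = -442 (P = 26*(-17) = -442)
6/(P + t(-132)) = 6/(-442 + (-132)²) = 6/(-442 + 17424) = 6/16982 = (1/16982)*6 = 3/8491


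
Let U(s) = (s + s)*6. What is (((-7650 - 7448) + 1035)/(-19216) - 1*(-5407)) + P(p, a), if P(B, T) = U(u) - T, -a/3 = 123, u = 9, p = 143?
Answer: 113081007/19216 ≈ 5884.7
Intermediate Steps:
a = -369 (a = -3*123 = -369)
U(s) = 12*s (U(s) = (2*s)*6 = 12*s)
P(B, T) = 108 - T (P(B, T) = 12*9 - T = 108 - T)
(((-7650 - 7448) + 1035)/(-19216) - 1*(-5407)) + P(p, a) = (((-7650 - 7448) + 1035)/(-19216) - 1*(-5407)) + (108 - 1*(-369)) = ((-15098 + 1035)*(-1/19216) + 5407) + (108 + 369) = (-14063*(-1/19216) + 5407) + 477 = (14063/19216 + 5407) + 477 = 103914975/19216 + 477 = 113081007/19216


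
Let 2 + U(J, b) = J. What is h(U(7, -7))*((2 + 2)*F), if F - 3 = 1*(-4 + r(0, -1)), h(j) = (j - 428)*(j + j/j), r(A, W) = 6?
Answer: -50760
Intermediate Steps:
U(J, b) = -2 + J
h(j) = (1 + j)*(-428 + j) (h(j) = (-428 + j)*(j + 1) = (-428 + j)*(1 + j) = (1 + j)*(-428 + j))
F = 5 (F = 3 + 1*(-4 + 6) = 3 + 1*2 = 3 + 2 = 5)
h(U(7, -7))*((2 + 2)*F) = (-428 + (-2 + 7)² - 427*(-2 + 7))*((2 + 2)*5) = (-428 + 5² - 427*5)*(4*5) = (-428 + 25 - 2135)*20 = -2538*20 = -50760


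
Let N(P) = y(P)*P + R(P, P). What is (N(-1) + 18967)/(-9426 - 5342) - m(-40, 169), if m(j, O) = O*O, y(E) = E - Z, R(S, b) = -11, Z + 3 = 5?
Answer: -421807807/14768 ≈ -28562.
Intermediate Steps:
Z = 2 (Z = -3 + 5 = 2)
y(E) = -2 + E (y(E) = E - 1*2 = E - 2 = -2 + E)
m(j, O) = O**2
N(P) = -11 + P*(-2 + P) (N(P) = (-2 + P)*P - 11 = P*(-2 + P) - 11 = -11 + P*(-2 + P))
(N(-1) + 18967)/(-9426 - 5342) - m(-40, 169) = ((-11 - (-2 - 1)) + 18967)/(-9426 - 5342) - 1*169**2 = ((-11 - 1*(-3)) + 18967)/(-14768) - 1*28561 = ((-11 + 3) + 18967)*(-1/14768) - 28561 = (-8 + 18967)*(-1/14768) - 28561 = 18959*(-1/14768) - 28561 = -18959/14768 - 28561 = -421807807/14768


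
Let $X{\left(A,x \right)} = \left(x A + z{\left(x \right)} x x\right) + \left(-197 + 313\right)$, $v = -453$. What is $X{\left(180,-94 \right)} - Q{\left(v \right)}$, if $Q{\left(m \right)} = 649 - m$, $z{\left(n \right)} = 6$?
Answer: $35110$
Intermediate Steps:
$X{\left(A,x \right)} = 116 + 6 x^{2} + A x$ ($X{\left(A,x \right)} = \left(x A + 6 x x\right) + \left(-197 + 313\right) = \left(A x + 6 x^{2}\right) + 116 = \left(6 x^{2} + A x\right) + 116 = 116 + 6 x^{2} + A x$)
$X{\left(180,-94 \right)} - Q{\left(v \right)} = \left(116 + 6 \left(-94\right)^{2} + 180 \left(-94\right)\right) - \left(649 - -453\right) = \left(116 + 6 \cdot 8836 - 16920\right) - \left(649 + 453\right) = \left(116 + 53016 - 16920\right) - 1102 = 36212 - 1102 = 35110$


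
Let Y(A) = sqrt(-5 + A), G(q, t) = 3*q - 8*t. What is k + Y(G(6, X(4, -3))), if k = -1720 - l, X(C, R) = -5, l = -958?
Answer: -762 + sqrt(53) ≈ -754.72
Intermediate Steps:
G(q, t) = -8*t + 3*q
k = -762 (k = -1720 - 1*(-958) = -1720 + 958 = -762)
k + Y(G(6, X(4, -3))) = -762 + sqrt(-5 + (-8*(-5) + 3*6)) = -762 + sqrt(-5 + (40 + 18)) = -762 + sqrt(-5 + 58) = -762 + sqrt(53)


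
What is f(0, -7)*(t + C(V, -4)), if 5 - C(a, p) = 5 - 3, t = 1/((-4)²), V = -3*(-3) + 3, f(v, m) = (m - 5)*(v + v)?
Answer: 0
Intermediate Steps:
f(v, m) = 2*v*(-5 + m) (f(v, m) = (-5 + m)*(2*v) = 2*v*(-5 + m))
V = 12 (V = 9 + 3 = 12)
t = 1/16 ≈ 0.062500
C(a, p) = 3 (C(a, p) = 5 - (5 - 3) = 5 - 1*2 = 5 - 2 = 3)
f(0, -7)*(t + C(V, -4)) = (2*0*(-5 - 7))*(1/16 + 3) = (2*0*(-12))*(49/16) = 0*(49/16) = 0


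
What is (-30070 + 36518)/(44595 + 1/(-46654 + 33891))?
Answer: 5143489/35572874 ≈ 0.14459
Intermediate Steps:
(-30070 + 36518)/(44595 + 1/(-46654 + 33891)) = 6448/(44595 + 1/(-12763)) = 6448/(44595 - 1/12763) = 6448/(569165984/12763) = 6448*(12763/569165984) = 5143489/35572874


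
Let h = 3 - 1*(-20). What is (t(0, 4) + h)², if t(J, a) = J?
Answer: 529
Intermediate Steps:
h = 23 (h = 3 + 20 = 23)
(t(0, 4) + h)² = (0 + 23)² = 23² = 529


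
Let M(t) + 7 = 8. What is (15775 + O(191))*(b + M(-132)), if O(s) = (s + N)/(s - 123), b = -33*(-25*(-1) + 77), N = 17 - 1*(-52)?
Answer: -902627600/17 ≈ -5.3096e+7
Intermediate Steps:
N = 69 (N = 17 + 52 = 69)
b = -3366 (b = -33*(25 + 77) = -33*102 = -3366)
O(s) = (69 + s)/(-123 + s) (O(s) = (s + 69)/(s - 123) = (69 + s)/(-123 + s))
M(t) = 1 (M(t) = -7 + 8 = 1)
(15775 + O(191))*(b + M(-132)) = (15775 + (69 + 191)/(-123 + 191))*(-3366 + 1) = (15775 + 260/68)*(-3365) = (15775 + (1/68)*260)*(-3365) = (15775 + 65/17)*(-3365) = (268240/17)*(-3365) = -902627600/17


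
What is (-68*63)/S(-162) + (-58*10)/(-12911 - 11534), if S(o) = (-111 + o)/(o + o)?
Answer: -323141836/63557 ≈ -5084.3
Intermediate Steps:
S(o) = (-111 + o)/(2*o) (S(o) = (-111 + o)/((2*o)) = (-111 + o)*(1/(2*o)) = (-111 + o)/(2*o))
(-68*63)/S(-162) + (-58*10)/(-12911 - 11534) = (-68*63)/(((½)*(-111 - 162)/(-162))) + (-58*10)/(-12911 - 11534) = -4284/((½)*(-1/162)*(-273)) - 580/(-24445) = -4284/91/108 - 580*(-1/24445) = -4284*108/91 + 116/4889 = -66096/13 + 116/4889 = -323141836/63557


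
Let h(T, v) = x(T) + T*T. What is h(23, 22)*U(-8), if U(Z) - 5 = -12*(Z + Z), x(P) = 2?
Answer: 104607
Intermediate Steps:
U(Z) = 5 - 24*Z (U(Z) = 5 - 12*(Z + Z) = 5 - 24*Z)
h(T, v) = 2 + T² (h(T, v) = 2 + T*T = 2 + T²)
h(23, 22)*U(-8) = (2 + 23²)*(5 - 24*(-8)) = (2 + 529)*(5 + 192) = 531*197 = 104607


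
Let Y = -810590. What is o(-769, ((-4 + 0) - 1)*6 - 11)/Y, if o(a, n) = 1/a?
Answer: 1/623343710 ≈ 1.6043e-9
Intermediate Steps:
o(-769, ((-4 + 0) - 1)*6 - 11)/Y = 1/(-769*(-810590)) = -1/769*(-1/810590) = 1/623343710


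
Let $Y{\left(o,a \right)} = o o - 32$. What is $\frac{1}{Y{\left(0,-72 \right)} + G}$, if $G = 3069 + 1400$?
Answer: $\frac{1}{4437} \approx 0.00022538$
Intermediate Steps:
$Y{\left(o,a \right)} = -32 + o^{2}$ ($Y{\left(o,a \right)} = o^{2} - 32 = -32 + o^{2}$)
$G = 4469$
$\frac{1}{Y{\left(0,-72 \right)} + G} = \frac{1}{\left(-32 + 0^{2}\right) + 4469} = \frac{1}{\left(-32 + 0\right) + 4469} = \frac{1}{-32 + 4469} = \frac{1}{4437}$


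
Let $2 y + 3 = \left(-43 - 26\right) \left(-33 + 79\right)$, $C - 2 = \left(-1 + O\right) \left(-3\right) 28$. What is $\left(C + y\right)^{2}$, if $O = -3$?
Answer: $\frac{6255001}{4} \approx 1.5638 \cdot 10^{6}$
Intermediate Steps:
$C = 338$ ($C = 2 + \left(-1 - 3\right) \left(-3\right) 28 = 2 + \left(-4\right) \left(-3\right) 28 = 2 + 12 \cdot 28 = 2 + 336 = 338$)
$y = - \frac{3177}{2}$ ($y = - \frac{3}{2} + \frac{\left(-43 - 26\right) \left(-33 + 79\right)}{2} = - \frac{3}{2} + \frac{\left(-69\right) 46}{2} = - \frac{3}{2} + \frac{1}{2} \left(-3174\right) = - \frac{3}{2} - 1587 = - \frac{3177}{2} \approx -1588.5$)
$\left(C + y\right)^{2} = \left(338 - \frac{3177}{2}\right)^{2} = \left(- \frac{2501}{2}\right)^{2} = \frac{6255001}{4}$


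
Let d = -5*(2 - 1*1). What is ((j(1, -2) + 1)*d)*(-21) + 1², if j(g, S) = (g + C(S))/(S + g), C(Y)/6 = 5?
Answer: -3149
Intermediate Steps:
C(Y) = 30 (C(Y) = 6*5 = 30)
j(g, S) = (30 + g)/(S + g) (j(g, S) = (g + 30)/(S + g) = (30 + g)/(S + g))
d = -5 (d = -5*(2 - 1) = -5*1 = -5)
((j(1, -2) + 1)*d)*(-21) + 1² = (((30 + 1)/(-2 + 1) + 1)*(-5))*(-21) + 1² = ((31/(-1) + 1)*(-5))*(-21) + 1 = ((-1*31 + 1)*(-5))*(-21) + 1 = ((-31 + 1)*(-5))*(-21) + 1 = -30*(-5)*(-21) + 1 = 150*(-21) + 1 = -3150 + 1 = -3149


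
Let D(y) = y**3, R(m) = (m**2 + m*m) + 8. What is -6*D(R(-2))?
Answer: -24576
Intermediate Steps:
R(m) = 8 + 2*m**2 (R(m) = (m**2 + m**2) + 8 = 2*m**2 + 8 = 8 + 2*m**2)
-6*D(R(-2)) = -6*(8 + 2*(-2)**2)**3 = -6*(8 + 2*4)**3 = -6*(8 + 8)**3 = -6*16**3 = -6*4096 = -24576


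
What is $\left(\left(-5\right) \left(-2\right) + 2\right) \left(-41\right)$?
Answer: $-492$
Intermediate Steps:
$\left(\left(-5\right) \left(-2\right) + 2\right) \left(-41\right) = \left(10 + 2\right) \left(-41\right) = 12 \left(-41\right) = -492$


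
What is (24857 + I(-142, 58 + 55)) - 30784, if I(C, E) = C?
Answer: -6069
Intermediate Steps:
(24857 + I(-142, 58 + 55)) - 30784 = (24857 - 142) - 30784 = 24715 - 30784 = -6069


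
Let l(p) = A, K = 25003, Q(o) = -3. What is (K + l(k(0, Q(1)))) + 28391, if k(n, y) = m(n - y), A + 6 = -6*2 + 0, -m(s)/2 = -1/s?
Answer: 53376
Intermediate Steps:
m(s) = 2/s (m(s) = -(-2)/s = 2/s)
A = -18 (A = -6 + (-6*2 + 0) = -6 + (-12 + 0) = -6 - 12 = -18)
k(n, y) = 2/(n - y)
l(p) = -18
(K + l(k(0, Q(1)))) + 28391 = (25003 - 18) + 28391 = 24985 + 28391 = 53376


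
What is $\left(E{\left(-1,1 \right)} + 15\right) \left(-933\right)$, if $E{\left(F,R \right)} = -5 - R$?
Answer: $-8397$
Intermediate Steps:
$\left(E{\left(-1,1 \right)} + 15\right) \left(-933\right) = \left(\left(-5 - 1\right) + 15\right) \left(-933\right) = \left(-6 + 15\right) \left(-933\right) = 9 \left(-933\right) = -8397$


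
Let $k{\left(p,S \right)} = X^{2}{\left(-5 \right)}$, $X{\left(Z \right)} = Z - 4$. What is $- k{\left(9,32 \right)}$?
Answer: $-81$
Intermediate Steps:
$X{\left(Z \right)} = -4 + Z$ ($X{\left(Z \right)} = Z - 4 = -4 + Z$)
$k{\left(p,S \right)} = 81$ ($k{\left(p,S \right)} = \left(-4 - 5\right)^{2} = \left(-9\right)^{2} = 81$)
$- k{\left(9,32 \right)} = \left(-1\right) 81 = -81$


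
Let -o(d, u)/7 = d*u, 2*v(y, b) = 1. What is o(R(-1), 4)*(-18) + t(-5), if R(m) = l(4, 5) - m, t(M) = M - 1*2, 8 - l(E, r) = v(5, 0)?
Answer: 4277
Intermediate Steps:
v(y, b) = 1/2 (v(y, b) = (1/2)*1 = 1/2)
l(E, r) = 15/2 (l(E, r) = 8 - 1*1/2 = 8 - 1/2 = 15/2)
t(M) = -2 + M (t(M) = M - 2 = -2 + M)
R(m) = 15/2 - m
o(d, u) = -7*d*u
o(R(-1), 4)*(-18) + t(-5) = -7*(15/2 - 1*(-1))*4*(-18) + (-2 - 5) = -7*(15/2 + 1)*4*(-18) - 7 = -7*17/2*4*(-18) - 7 = -238*(-18) - 7 = 4284 - 7 = 4277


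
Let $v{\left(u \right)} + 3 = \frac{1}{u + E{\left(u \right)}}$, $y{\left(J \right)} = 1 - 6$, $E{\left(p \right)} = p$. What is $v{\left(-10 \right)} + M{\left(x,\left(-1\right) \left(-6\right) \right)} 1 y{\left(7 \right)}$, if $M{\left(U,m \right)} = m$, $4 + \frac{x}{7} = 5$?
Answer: $- \frac{661}{20} \approx -33.05$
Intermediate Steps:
$x = 7$ ($x = -28 + 7 \cdot 5 = -28 + 35 = 7$)
$y{\left(J \right)} = -5$ ($y{\left(J \right)} = 1 - 6 = -5$)
$v{\left(u \right)} = -3 + \frac{1}{2 u}$ ($v{\left(u \right)} = -3 + \frac{1}{u + u} = -3 + \frac{1}{2 u}$)
$v{\left(-10 \right)} + M{\left(x,\left(-1\right) \left(-6\right) \right)} 1 y{\left(7 \right)} = \left(-3 + \frac{1}{2 \left(-10\right)}\right) + \left(-1\right) \left(-6\right) 1 \left(-5\right) = \left(-3 + \frac{1}{2} \left(- \frac{1}{10}\right)\right) + 6 \left(-5\right) = \left(-3 - \frac{1}{20}\right) - 30 = - \frac{61}{20} - 30 = - \frac{661}{20}$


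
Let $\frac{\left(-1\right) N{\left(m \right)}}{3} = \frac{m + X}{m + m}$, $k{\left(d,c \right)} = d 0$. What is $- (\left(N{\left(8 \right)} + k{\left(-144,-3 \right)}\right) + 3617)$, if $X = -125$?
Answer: $- \frac{58223}{16} \approx -3638.9$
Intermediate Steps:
$k{\left(d,c \right)} = 0$
$N{\left(m \right)} = - \frac{3 \left(-125 + m\right)}{2 m}$ ($N{\left(m \right)} = - 3 \frac{m - 125}{m + m} = - 3 \frac{-125 + m}{2 m} = - \frac{3 \left(-125 + m\right)}{2 m}$)
$- (\left(N{\left(8 \right)} + k{\left(-144,-3 \right)}\right) + 3617) = - (\left(\frac{3 \left(125 - 8\right)}{2 \cdot 8} + 0\right) + 3617) = - (\left(\frac{3}{2} \cdot \frac{1}{8} \left(125 - 8\right) + 0\right) + 3617) = - (\left(\frac{3}{2} \cdot \frac{1}{8} \cdot 117 + 0\right) + 3617) = - (\left(\frac{351}{16} + 0\right) + 3617) = - (\frac{351}{16} + 3617) = \left(-1\right) \frac{58223}{16} = - \frac{58223}{16}$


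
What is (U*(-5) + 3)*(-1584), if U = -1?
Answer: -12672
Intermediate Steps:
(U*(-5) + 3)*(-1584) = (-1*(-5) + 3)*(-1584) = (5 + 3)*(-1584) = 8*(-1584) = -12672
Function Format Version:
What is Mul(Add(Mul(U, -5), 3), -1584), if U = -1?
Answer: -12672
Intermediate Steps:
Mul(Add(Mul(U, -5), 3), -1584) = Mul(Add(Mul(-1, -5), 3), -1584) = Mul(Add(5, 3), -1584) = Mul(8, -1584) = -12672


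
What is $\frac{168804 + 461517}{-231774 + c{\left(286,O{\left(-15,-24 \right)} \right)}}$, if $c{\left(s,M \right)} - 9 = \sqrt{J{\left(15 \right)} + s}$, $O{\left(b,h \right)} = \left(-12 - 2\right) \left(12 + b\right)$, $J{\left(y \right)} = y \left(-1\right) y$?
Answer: $- \frac{146086346565}{53715015164} - \frac{630321 \sqrt{61}}{53715015164} \approx -2.7197$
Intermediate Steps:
$J{\left(y \right)} = - y^{2}$ ($J{\left(y \right)} = - y y = - y^{2}$)
$O{\left(b,h \right)} = -168 - 14 b$ ($O{\left(b,h \right)} = - 14 \left(12 + b\right) = -168 - 14 b$)
$c{\left(s,M \right)} = 9 + \sqrt{-225 + s}$ ($c{\left(s,M \right)} = 9 + \sqrt{- 15^{2} + s} = 9 + \sqrt{\left(-1\right) 225 + s} = 9 + \sqrt{-225 + s}$)
$\frac{168804 + 461517}{-231774 + c{\left(286,O{\left(-15,-24 \right)} \right)}} = \frac{168804 + 461517}{-231774 + \left(9 + \sqrt{-225 + 286}\right)} = \frac{630321}{-231774 + \left(9 + \sqrt{61}\right)} = \frac{630321}{-231765 + \sqrt{61}}$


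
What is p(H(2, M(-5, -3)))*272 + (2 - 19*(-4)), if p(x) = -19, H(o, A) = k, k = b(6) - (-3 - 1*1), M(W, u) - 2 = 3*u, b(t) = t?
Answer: -5090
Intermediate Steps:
M(W, u) = 2 + 3*u
k = 10 (k = 6 - (-3 - 1*1) = 6 - (-3 - 1) = 6 - 1*(-4) = 6 + 4 = 10)
H(o, A) = 10
p(H(2, M(-5, -3)))*272 + (2 - 19*(-4)) = -19*272 + (2 - 19*(-4)) = -5168 + (2 + 76) = -5168 + 78 = -5090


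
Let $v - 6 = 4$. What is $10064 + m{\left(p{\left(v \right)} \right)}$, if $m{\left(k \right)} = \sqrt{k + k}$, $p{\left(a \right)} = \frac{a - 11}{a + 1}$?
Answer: $10064 + \frac{i \sqrt{22}}{11} \approx 10064.0 + 0.4264 i$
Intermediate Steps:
$v = 10$ ($v = 6 + 4 = 10$)
$p{\left(a \right)} = \frac{-11 + a}{1 + a}$
$m{\left(k \right)} = \sqrt{2} \sqrt{k}$ ($m{\left(k \right)} = \sqrt{2 k} = \sqrt{2} \sqrt{k}$)
$10064 + m{\left(p{\left(v \right)} \right)} = 10064 + \sqrt{2} \sqrt{\frac{-11 + 10}{1 + 10}} = 10064 + \sqrt{2} \sqrt{\frac{1}{11} \left(-1\right)} = 10064 + \sqrt{2} \sqrt{- \frac{1}{11}} = 10064 + \sqrt{2} \frac{i \sqrt{11}}{11} = 10064 + \frac{i \sqrt{22}}{11}$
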